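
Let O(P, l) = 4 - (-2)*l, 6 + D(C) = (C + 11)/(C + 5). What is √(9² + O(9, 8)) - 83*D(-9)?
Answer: 1079/2 + √101 ≈ 549.55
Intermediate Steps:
D(C) = -6 + (11 + C)/(5 + C) (D(C) = -6 + (C + 11)/(C + 5) = -6 + (11 + C)/(5 + C))
O(P, l) = 4 + 2*l
√(9² + O(9, 8)) - 83*D(-9) = √(9² + (4 + 2*8)) - 83*(-19 - 5*(-9))/(5 - 9) = √(81 + (4 + 16)) - 83*(-19 + 45)/(-4) = √(81 + 20) - (-83)*26/4 = √101 - 83*(-13/2) = √101 + 1079/2 = 1079/2 + √101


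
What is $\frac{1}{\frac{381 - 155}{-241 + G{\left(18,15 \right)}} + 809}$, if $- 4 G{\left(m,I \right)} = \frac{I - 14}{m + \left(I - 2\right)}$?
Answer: $\frac{29885}{24148941} \approx 0.0012375$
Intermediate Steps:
$G{\left(m,I \right)} = - \frac{-14 + I}{4 \left(-2 + I + m\right)}$ ($G{\left(m,I \right)} = - \frac{\left(I - 14\right) \frac{1}{m + \left(I - 2\right)}}{4} = - \frac{\left(-14 + I\right) \frac{1}{m + \left(-2 + I\right)}}{4} = - \frac{\left(-14 + I\right) \frac{1}{-2 + I + m}}{4} = - \frac{\frac{1}{-2 + I + m} \left(-14 + I\right)}{4} = - \frac{-14 + I}{4 \left(-2 + I + m\right)}$)
$\frac{1}{\frac{381 - 155}{-241 + G{\left(18,15 \right)}} + 809} = \frac{1}{\frac{381 - 155}{-241 + \frac{14 - 15}{4 \left(-2 + 15 + 18\right)}} + 809} = \frac{1}{\frac{226}{-241 + \frac{14 - 15}{4 \cdot 31}} + 809} = \frac{1}{\frac{226}{-241 + \frac{1}{4} \cdot \frac{1}{31} \left(-1\right)} + 809} = \frac{1}{\frac{226}{-241 - \frac{1}{124}} + 809} = \frac{1}{\frac{226}{- \frac{29885}{124}} + 809} = \frac{1}{226 \left(- \frac{124}{29885}\right) + 809} = \frac{1}{- \frac{28024}{29885} + 809} = \frac{1}{\frac{24148941}{29885}} = \frac{29885}{24148941}$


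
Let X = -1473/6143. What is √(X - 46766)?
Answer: I*√1764791822573/6143 ≈ 216.26*I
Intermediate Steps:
X = -1473/6143 (X = -1473*1/6143 = -1473/6143 ≈ -0.23979)
√(X - 46766) = √(-1473/6143 - 46766) = √(-287285011/6143) = I*√1764791822573/6143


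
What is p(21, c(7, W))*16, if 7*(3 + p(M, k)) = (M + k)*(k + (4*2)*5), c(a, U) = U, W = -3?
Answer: 10320/7 ≈ 1474.3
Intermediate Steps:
p(M, k) = -3 + (40 + k)*(M + k)/7 (p(M, k) = -3 + ((M + k)*(k + (4*2)*5))/7 = -3 + ((M + k)*(k + 8*5))/7 = -3 + ((M + k)*(k + 40))/7 = -3 + ((M + k)*(40 + k))/7 = -3 + ((40 + k)*(M + k))/7 = -3 + (40 + k)*(M + k)/7)
p(21, c(7, W))*16 = (-3 + (⅐)*(-3)² + (40/7)*21 + (40/7)*(-3) + (⅐)*21*(-3))*16 = (-3 + (⅐)*9 + 120 - 120/7 - 9)*16 = (-3 + 9/7 + 120 - 120/7 - 9)*16 = (645/7)*16 = 10320/7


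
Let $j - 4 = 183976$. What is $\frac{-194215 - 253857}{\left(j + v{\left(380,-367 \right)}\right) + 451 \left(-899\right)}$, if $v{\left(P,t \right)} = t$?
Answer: $\frac{112018}{55459} \approx 2.0198$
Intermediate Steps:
$j = 183980$ ($j = 4 + 183976 = 183980$)
$\frac{-194215 - 253857}{\left(j + v{\left(380,-367 \right)}\right) + 451 \left(-899\right)} = \frac{-194215 - 253857}{\left(183980 - 367\right) + 451 \left(-899\right)} = - \frac{448072}{183613 - 405449} = - \frac{448072}{-221836} = \left(-448072\right) \left(- \frac{1}{221836}\right) = \frac{112018}{55459}$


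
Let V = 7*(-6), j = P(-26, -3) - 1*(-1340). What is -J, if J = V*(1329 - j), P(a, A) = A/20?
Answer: -4557/10 ≈ -455.70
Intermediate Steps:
P(a, A) = A/20 (P(a, A) = A*(1/20) = A/20)
j = 26797/20 (j = (1/20)*(-3) - 1*(-1340) = -3/20 + 1340 = 26797/20 ≈ 1339.8)
V = -42
J = 4557/10 (J = -42*(1329 - 1*26797/20) = -42*(1329 - 26797/20) = -42*(-217/20) = 4557/10 ≈ 455.70)
-J = -1*4557/10 = -4557/10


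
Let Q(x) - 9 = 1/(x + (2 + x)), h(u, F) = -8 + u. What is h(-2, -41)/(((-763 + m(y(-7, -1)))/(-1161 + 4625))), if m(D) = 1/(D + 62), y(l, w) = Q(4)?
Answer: 24629040/542483 ≈ 45.401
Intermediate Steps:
Q(x) = 9 + 1/(2 + 2*x) (Q(x) = 9 + 1/(x + (2 + x)) = 9 + 1/(2 + 2*x))
y(l, w) = 91/10 (y(l, w) = (19 + 18*4)/(2*(1 + 4)) = (½)*(19 + 72)/5 = (½)*(⅕)*91 = 91/10)
m(D) = 1/(62 + D)
h(-2, -41)/(((-763 + m(y(-7, -1)))/(-1161 + 4625))) = (-8 - 2)/(((-763 + 1/(62 + 91/10))/(-1161 + 4625))) = -10*3464/(-763 + 1/(711/10)) = -10*3464/(-763 + 10/711) = -10/((-542483/711*1/3464)) = -10/(-542483/2462904) = -10*(-2462904/542483) = 24629040/542483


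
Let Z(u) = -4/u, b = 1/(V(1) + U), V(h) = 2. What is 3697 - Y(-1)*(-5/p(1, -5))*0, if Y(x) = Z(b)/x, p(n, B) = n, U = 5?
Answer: 3697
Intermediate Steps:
b = ⅐ (b = 1/(2 + 5) = 1/7 = ⅐ ≈ 0.14286)
Y(x) = -28/x (Y(x) = (-4/⅐)/x = (-4*7)/x = -28/x)
3697 - Y(-1)*(-5/p(1, -5))*0 = 3697 - (-28/(-1))*(-5/1)*0 = 3697 - (-28*(-1))*(-5*1)*0 = 3697 - 28*(-5)*0 = 3697 - (-140)*0 = 3697 - 1*0 = 3697 + 0 = 3697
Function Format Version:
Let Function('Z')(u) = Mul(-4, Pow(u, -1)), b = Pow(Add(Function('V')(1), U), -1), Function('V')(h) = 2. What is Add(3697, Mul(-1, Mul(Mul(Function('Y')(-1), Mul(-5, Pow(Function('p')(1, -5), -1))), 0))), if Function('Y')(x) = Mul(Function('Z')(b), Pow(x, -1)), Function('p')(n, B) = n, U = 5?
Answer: 3697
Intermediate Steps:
b = Rational(1, 7) (b = Pow(Add(2, 5), -1) = Pow(7, -1) = Rational(1, 7) ≈ 0.14286)
Function('Y')(x) = Mul(-28, Pow(x, -1)) (Function('Y')(x) = Mul(Mul(-4, Pow(Rational(1, 7), -1)), Pow(x, -1)) = Mul(Mul(-4, 7), Pow(x, -1)) = Mul(-28, Pow(x, -1)))
Add(3697, Mul(-1, Mul(Mul(Function('Y')(-1), Mul(-5, Pow(Function('p')(1, -5), -1))), 0))) = Add(3697, Mul(-1, Mul(Mul(Mul(-28, Pow(-1, -1)), Mul(-5, Pow(1, -1))), 0))) = Add(3697, Mul(-1, Mul(Mul(Mul(-28, -1), Mul(-5, 1)), 0))) = Add(3697, Mul(-1, Mul(Mul(28, -5), 0))) = Add(3697, Mul(-1, Mul(-140, 0))) = Add(3697, Mul(-1, 0)) = Add(3697, 0) = 3697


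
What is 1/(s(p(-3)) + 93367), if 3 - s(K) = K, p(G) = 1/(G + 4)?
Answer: 1/93369 ≈ 1.0710e-5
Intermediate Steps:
p(G) = 1/(4 + G)
s(K) = 3 - K
1/(s(p(-3)) + 93367) = 1/((3 - 1/(4 - 3)) + 93367) = 1/((3 - 1/1) + 93367) = 1/((3 - 1*1) + 93367) = 1/((3 - 1) + 93367) = 1/(2 + 93367) = 1/93369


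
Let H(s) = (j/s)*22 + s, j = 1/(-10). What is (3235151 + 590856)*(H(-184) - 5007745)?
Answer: -17627541654656683/920 ≈ -1.9160e+13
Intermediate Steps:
j = -1/10 ≈ -0.10000
H(s) = s - 11/(5*s) (H(s) = -1/(10*s)*22 + s = -11/(5*s) + s = s - 11/(5*s))
(3235151 + 590856)*(H(-184) - 5007745) = (3235151 + 590856)*((-184 - 11/5/(-184)) - 5007745) = 3826007*((-184 - 11/5*(-1/184)) - 5007745) = 3826007*((-184 + 11/920) - 5007745) = 3826007*(-169269/920 - 5007745) = 3826007*(-4607294669/920) = -17627541654656683/920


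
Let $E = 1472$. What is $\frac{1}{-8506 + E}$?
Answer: $- \frac{1}{7034} \approx -0.00014217$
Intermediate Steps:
$\frac{1}{-8506 + E} = \frac{1}{-8506 + 1472} = \frac{1}{-7034} = - \frac{1}{7034}$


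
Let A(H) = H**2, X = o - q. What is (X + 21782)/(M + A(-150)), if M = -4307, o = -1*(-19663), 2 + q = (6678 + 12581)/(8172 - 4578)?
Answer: 148941259/65385642 ≈ 2.2779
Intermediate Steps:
q = 12071/3594 (q = -2 + (6678 + 12581)/(8172 - 4578) = -2 + 19259/3594 = 12071/3594 ≈ 3.3587)
o = 19663
X = 70656751/3594 (X = 19663 - 1*12071/3594 = 19663 - 12071/3594 = 70656751/3594 ≈ 19660.)
(X + 21782)/(M + A(-150)) = (70656751/3594 + 21782)/(-4307 + (-150)**2) = 148941259/(3594*(-4307 + 22500)) = (148941259/3594)/18193 = (148941259/3594)*(1/18193) = 148941259/65385642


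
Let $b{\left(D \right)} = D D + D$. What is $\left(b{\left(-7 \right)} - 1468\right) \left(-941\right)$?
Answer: $1341866$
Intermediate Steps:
$b{\left(D \right)} = D + D^{2}$ ($b{\left(D \right)} = D^{2} + D = D + D^{2}$)
$\left(b{\left(-7 \right)} - 1468\right) \left(-941\right) = \left(- 7 \left(1 - 7\right) - 1468\right) \left(-941\right) = \left(\left(-7\right) \left(-6\right) - 1468\right) \left(-941\right) = \left(42 - 1468\right) \left(-941\right) = \left(-1426\right) \left(-941\right) = 1341866$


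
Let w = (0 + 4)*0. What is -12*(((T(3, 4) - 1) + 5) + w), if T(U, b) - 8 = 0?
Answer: -144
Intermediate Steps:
T(U, b) = 8 (T(U, b) = 8 + 0 = 8)
w = 0 (w = 4*0 = 0)
-12*(((T(3, 4) - 1) + 5) + w) = -12*(((8 - 1) + 5) + 0) = -12*((7 + 5) + 0) = -12*(12 + 0) = -12*12 = -144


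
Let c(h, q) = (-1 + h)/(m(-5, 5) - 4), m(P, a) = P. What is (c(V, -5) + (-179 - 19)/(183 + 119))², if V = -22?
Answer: 6666724/1846881 ≈ 3.6097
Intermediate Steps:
c(h, q) = ⅑ - h/9 (c(h, q) = (-1 + h)/(-5 - 4) = (-1 + h)/(-9) = (-1 + h)*(-⅑) = ⅑ - h/9)
(c(V, -5) + (-179 - 19)/(183 + 119))² = ((⅑ - ⅑*(-22)) + (-179 - 19)/(183 + 119))² = ((⅑ + 22/9) - 198/302)² = (23/9 - 198*1/302)² = (23/9 - 99/151)² = (2582/1359)² = 6666724/1846881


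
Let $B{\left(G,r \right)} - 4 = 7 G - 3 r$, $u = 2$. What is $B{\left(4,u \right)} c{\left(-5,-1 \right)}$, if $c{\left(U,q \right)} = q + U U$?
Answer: $624$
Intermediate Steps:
$c{\left(U,q \right)} = q + U^{2}$
$B{\left(G,r \right)} = 4 - 3 r + 7 G$ ($B{\left(G,r \right)} = 4 + \left(7 G - 3 r\right) = 4 + \left(- 3 r + 7 G\right) = 4 - 3 r + 7 G$)
$B{\left(4,u \right)} c{\left(-5,-1 \right)} = \left(4 - 6 + 7 \cdot 4\right) \left(-1 + \left(-5\right)^{2}\right) = \left(4 - 6 + 28\right) \left(-1 + 25\right) = 26 \cdot 24 = 624$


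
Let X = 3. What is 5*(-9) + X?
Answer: -42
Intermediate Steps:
5*(-9) + X = 5*(-9) + 3 = -45 + 3 = -42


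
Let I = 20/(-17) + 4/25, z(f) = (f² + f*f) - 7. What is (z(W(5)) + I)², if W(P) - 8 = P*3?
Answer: 199132815049/180625 ≈ 1.1025e+6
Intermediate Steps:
W(P) = 8 + 3*P (W(P) = 8 + P*3 = 8 + 3*P)
z(f) = -7 + 2*f² (z(f) = (f² + f²) - 7 = 2*f² - 7 = -7 + 2*f²)
I = -432/425 (I = 20*(-1/17) + 4*(1/25) = -20/17 + 4/25 = -432/425 ≈ -1.0165)
(z(W(5)) + I)² = ((-7 + 2*(8 + 3*5)²) - 432/425)² = ((-7 + 2*(8 + 15)²) - 432/425)² = ((-7 + 2*23²) - 432/425)² = ((-7 + 2*529) - 432/425)² = ((-7 + 1058) - 432/425)² = (1051 - 432/425)² = (446243/425)² = 199132815049/180625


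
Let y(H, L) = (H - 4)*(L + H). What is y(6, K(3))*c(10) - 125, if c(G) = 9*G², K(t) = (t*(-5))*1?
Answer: -16325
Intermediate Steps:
K(t) = -5*t (K(t) = -5*t*1 = -5*t)
y(H, L) = (-4 + H)*(H + L)
y(6, K(3))*c(10) - 125 = (6² - 4*6 - (-20)*3 + 6*(-5*3))*(9*10²) - 125 = (36 - 24 - 4*(-15) + 6*(-15))*(9*100) - 125 = (36 - 24 + 60 - 90)*900 - 125 = -18*900 - 125 = -16200 - 125 = -16325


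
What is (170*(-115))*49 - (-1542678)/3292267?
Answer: -3153825629972/3292267 ≈ -9.5795e+5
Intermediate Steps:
(170*(-115))*49 - (-1542678)/3292267 = -19550*49 - (-1542678)/3292267 = -957950 - 1*(-1542678/3292267) = -957950 + 1542678/3292267 = -3153825629972/3292267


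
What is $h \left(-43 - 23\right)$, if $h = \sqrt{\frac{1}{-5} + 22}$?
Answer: $- \frac{66 \sqrt{545}}{5} \approx -308.16$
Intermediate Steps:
$h = \frac{\sqrt{545}}{5}$ ($h = \sqrt{- \frac{1}{5} + 22} = \sqrt{\frac{109}{5}} = \frac{\sqrt{545}}{5} \approx 4.669$)
$h \left(-43 - 23\right) = \frac{\sqrt{545}}{5} \left(-43 - 23\right) = \frac{\sqrt{545}}{5} \left(-66\right) = - \frac{66 \sqrt{545}}{5}$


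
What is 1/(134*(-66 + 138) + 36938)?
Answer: 1/46586 ≈ 2.1466e-5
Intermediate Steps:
1/(134*(-66 + 138) + 36938) = 1/(134*72 + 36938) = 1/(9648 + 36938) = 1/46586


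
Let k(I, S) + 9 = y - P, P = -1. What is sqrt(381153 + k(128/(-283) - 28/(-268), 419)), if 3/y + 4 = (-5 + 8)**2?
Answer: 8*sqrt(148885)/5 ≈ 617.37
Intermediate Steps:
y = 3/5 (y = 3/(-4 + (-5 + 8)**2) = 3/(-4 + 3**2) = 3/(-4 + 9) = 3/5 ≈ 0.60000)
k(I, S) = -37/5 (k(I, S) = -9 + (3/5 - 1*(-1)) = -9 + (3/5 + 1) = -9 + 8/5 = -37/5)
sqrt(381153 + k(128/(-283) - 28/(-268), 419)) = sqrt(381153 - 37/5) = sqrt(1905728/5) = 8*sqrt(148885)/5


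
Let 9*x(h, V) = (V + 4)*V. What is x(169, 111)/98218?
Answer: 4255/294654 ≈ 0.014441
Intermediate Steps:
x(h, V) = V*(4 + V)/9 (x(h, V) = ((V + 4)*V)/9 = ((4 + V)*V)/9 = (V*(4 + V))/9 = V*(4 + V)/9)
x(169, 111)/98218 = ((⅑)*111*(4 + 111))/98218 = ((⅑)*111*115)*(1/98218) = (4255/3)*(1/98218) = 4255/294654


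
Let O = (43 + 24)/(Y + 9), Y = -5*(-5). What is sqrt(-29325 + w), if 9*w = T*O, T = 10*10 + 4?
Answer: I*sqrt(76215097)/51 ≈ 171.18*I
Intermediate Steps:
T = 104 (T = 100 + 4 = 104)
Y = 25
O = 67/34 (O = (43 + 24)/(25 + 9) = 67/34 ≈ 1.9706)
w = 3484/153 (w = (104*(67/34))/9 = (1/9)*(3484/17) = 3484/153 ≈ 22.771)
sqrt(-29325 + w) = sqrt(-29325 + 3484/153) = sqrt(-4483241/153) = I*sqrt(76215097)/51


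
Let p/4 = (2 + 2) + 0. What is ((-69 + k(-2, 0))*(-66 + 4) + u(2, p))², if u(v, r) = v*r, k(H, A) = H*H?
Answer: 16499844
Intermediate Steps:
k(H, A) = H²
p = 16 (p = 4*((2 + 2) + 0) = 4*(4 + 0) = 4*4 = 16)
u(v, r) = r*v
((-69 + k(-2, 0))*(-66 + 4) + u(2, p))² = ((-69 + (-2)²)*(-66 + 4) + 16*2)² = ((-69 + 4)*(-62) + 32)² = (-65*(-62) + 32)² = (4030 + 32)² = 4062² = 16499844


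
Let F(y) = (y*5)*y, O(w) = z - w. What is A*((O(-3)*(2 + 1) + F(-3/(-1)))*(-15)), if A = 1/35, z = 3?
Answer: -27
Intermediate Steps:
O(w) = 3 - w
A = 1/35 ≈ 0.028571
F(y) = 5*y² (F(y) = (5*y)*y = 5*y²)
A*((O(-3)*(2 + 1) + F(-3/(-1)))*(-15)) = (((3 - 1*(-3))*(2 + 1) + 5*(-3/(-1))²)*(-15))/35 = (((3 + 3)*3 + 5*(-3*(-1))²)*(-15))/35 = ((6*3 + 5*3²)*(-15))/35 = ((18 + 5*9)*(-15))/35 = ((18 + 45)*(-15))/35 = (63*(-15))/35 = (1/35)*(-945) = -27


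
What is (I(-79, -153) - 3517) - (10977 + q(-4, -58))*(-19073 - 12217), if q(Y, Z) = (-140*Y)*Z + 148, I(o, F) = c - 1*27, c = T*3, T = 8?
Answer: -668201470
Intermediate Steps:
c = 24 (c = 8*3 = 24)
I(o, F) = -3 (I(o, F) = 24 - 1*27 = 24 - 27 = -3)
q(Y, Z) = 148 - 140*Y*Z (q(Y, Z) = -140*Y*Z + 148 = 148 - 140*Y*Z)
(I(-79, -153) - 3517) - (10977 + q(-4, -58))*(-19073 - 12217) = (-3 - 3517) - (10977 + (148 - 140*(-4)*(-58)))*(-19073 - 12217) = -3520 - (10977 + (148 - 32480))*(-31290) = -3520 - (10977 - 32332)*(-31290) = -3520 - (-21355)*(-31290) = -3520 - 1*668197950 = -3520 - 668197950 = -668201470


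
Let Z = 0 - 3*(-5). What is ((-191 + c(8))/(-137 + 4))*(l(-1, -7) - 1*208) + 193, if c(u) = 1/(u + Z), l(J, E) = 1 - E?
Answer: -288013/3059 ≈ -94.153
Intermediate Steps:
Z = 15 (Z = 0 + 15 = 15)
c(u) = 1/(15 + u) (c(u) = 1/(u + 15) = 1/(15 + u))
((-191 + c(8))/(-137 + 4))*(l(-1, -7) - 1*208) + 193 = ((-191 + 1/(15 + 8))/(-137 + 4))*((1 - 1*(-7)) - 1*208) + 193 = ((-191 + 1/23)/(-133))*((1 + 7) - 208) + 193 = ((-191 + 1/23)*(-1/133))*(8 - 208) + 193 = -4392/23*(-1/133)*(-200) + 193 = (4392/3059)*(-200) + 193 = -878400/3059 + 193 = -288013/3059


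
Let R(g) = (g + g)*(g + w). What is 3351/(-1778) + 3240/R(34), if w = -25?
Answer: 103053/30226 ≈ 3.4094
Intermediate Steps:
R(g) = 2*g*(-25 + g) (R(g) = (g + g)*(g - 25) = (2*g)*(-25 + g) = 2*g*(-25 + g))
3351/(-1778) + 3240/R(34) = 3351/(-1778) + 3240/((2*34*(-25 + 34))) = 3351*(-1/1778) + 3240/((2*34*9)) = -3351/1778 + 3240/612 = -3351/1778 + 3240*(1/612) = -3351/1778 + 90/17 = 103053/30226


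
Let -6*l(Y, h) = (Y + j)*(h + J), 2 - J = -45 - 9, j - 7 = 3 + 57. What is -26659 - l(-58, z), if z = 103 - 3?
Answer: -26425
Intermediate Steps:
z = 100
j = 67 (j = 7 + (3 + 57) = 7 + 60 = 67)
J = 56 (J = 2 - (-45 - 9) = 2 - 1*(-54) = 2 + 54 = 56)
l(Y, h) = -(56 + h)*(67 + Y)/6 (l(Y, h) = -(Y + 67)*(h + 56)/6 = -(67 + Y)*(56 + h)/6 = -(56 + h)*(67 + Y)/6)
-26659 - l(-58, z) = -26659 - (-1876/3 - 67/6*100 - 28/3*(-58) - ⅙*(-58)*100) = -26659 - (-1876/3 - 3350/3 + 1624/3 + 2900/3) = -26659 - 1*(-234) = -26659 + 234 = -26425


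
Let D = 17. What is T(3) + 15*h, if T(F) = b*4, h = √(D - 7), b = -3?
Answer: -12 + 15*√10 ≈ 35.434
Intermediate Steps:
h = √10 (h = √(17 - 7) = √10 ≈ 3.1623)
T(F) = -12 (T(F) = -3*4 = -12)
T(3) + 15*h = -12 + 15*√10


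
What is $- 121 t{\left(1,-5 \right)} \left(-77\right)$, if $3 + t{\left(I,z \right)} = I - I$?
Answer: $-27951$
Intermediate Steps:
$t{\left(I,z \right)} = -3$ ($t{\left(I,z \right)} = -3 + \left(I - I\right) = -3 + 0 = -3$)
$- 121 t{\left(1,-5 \right)} \left(-77\right) = \left(-121\right) \left(-3\right) \left(-77\right) = 363 \left(-77\right) = -27951$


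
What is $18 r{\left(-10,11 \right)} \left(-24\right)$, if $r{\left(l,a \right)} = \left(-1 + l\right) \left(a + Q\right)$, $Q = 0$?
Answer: $52272$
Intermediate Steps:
$r{\left(l,a \right)} = a \left(-1 + l\right)$ ($r{\left(l,a \right)} = \left(-1 + l\right) \left(a + 0\right) = \left(-1 + l\right) a = a \left(-1 + l\right)$)
$18 r{\left(-10,11 \right)} \left(-24\right) = 18 \cdot 11 \left(-1 - 10\right) \left(-24\right) = 18 \cdot 11 \left(-11\right) \left(-24\right) = 18 \left(-121\right) \left(-24\right) = \left(-2178\right) \left(-24\right) = 52272$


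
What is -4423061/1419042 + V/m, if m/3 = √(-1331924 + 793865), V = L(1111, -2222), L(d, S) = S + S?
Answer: -4423061/1419042 + 4444*I*√291/37539 ≈ -3.1169 + 2.0195*I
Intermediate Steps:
L(d, S) = 2*S
V = -4444 (V = 2*(-2222) = -4444)
m = 129*I*√291 (m = 3*√(-1331924 + 793865) = 3*√(-538059) = 3*(43*I*√291) = 129*I*√291 ≈ 2200.6*I)
-4423061/1419042 + V/m = -4423061/1419042 - 4444*(-I*√291/37539) = -4423061*1/1419042 - (-4444)*I*√291/37539 = -4423061/1419042 + 4444*I*√291/37539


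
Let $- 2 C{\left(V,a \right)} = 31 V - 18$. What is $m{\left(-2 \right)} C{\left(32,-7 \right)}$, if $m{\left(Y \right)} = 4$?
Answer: $-1948$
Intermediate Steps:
$C{\left(V,a \right)} = 9 - \frac{31 V}{2}$ ($C{\left(V,a \right)} = - \frac{31 V - 18}{2} = - \frac{-18 + 31 V}{2} = 9 - \frac{31 V}{2}$)
$m{\left(-2 \right)} C{\left(32,-7 \right)} = 4 \left(9 - 496\right) = 4 \left(-487\right) = -1948$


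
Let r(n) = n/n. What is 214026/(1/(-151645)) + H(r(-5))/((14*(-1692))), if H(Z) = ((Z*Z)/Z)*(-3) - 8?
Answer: -768817082975749/23688 ≈ -3.2456e+10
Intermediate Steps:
r(n) = 1
H(Z) = -8 - 3*Z (H(Z) = (Z**2/Z)*(-3) - 8 = Z*(-3) - 8 = -3*Z - 8 = -8 - 3*Z)
214026/(1/(-151645)) + H(r(-5))/((14*(-1692))) = 214026/(1/(-151645)) + (-8 - 3*1)/((14*(-1692))) = 214026/(-1/151645) + (-8 - 3)/(-23688) = 214026*(-151645) - 11*(-1/23688) = -32455972770 + 11/23688 = -768817082975749/23688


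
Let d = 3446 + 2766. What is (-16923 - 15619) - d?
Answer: -38754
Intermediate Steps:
d = 6212
(-16923 - 15619) - d = (-16923 - 15619) - 1*6212 = -32542 - 6212 = -38754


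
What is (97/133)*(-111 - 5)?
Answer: -11252/133 ≈ -84.602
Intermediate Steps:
(97/133)*(-111 - 5) = (97*(1/133))*(-116) = (97/133)*(-116) = -11252/133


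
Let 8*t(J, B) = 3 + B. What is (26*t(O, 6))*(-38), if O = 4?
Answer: -2223/2 ≈ -1111.5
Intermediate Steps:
t(J, B) = 3/8 + B/8 (t(J, B) = (3 + B)/8 = 3/8 + B/8)
(26*t(O, 6))*(-38) = (26*(3/8 + (⅛)*6))*(-38) = (26*(3/8 + ¾))*(-38) = (26*(9/8))*(-38) = (117/4)*(-38) = -2223/2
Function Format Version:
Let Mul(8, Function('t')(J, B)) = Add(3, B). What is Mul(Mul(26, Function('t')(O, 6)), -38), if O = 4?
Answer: Rational(-2223, 2) ≈ -1111.5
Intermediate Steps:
Function('t')(J, B) = Add(Rational(3, 8), Mul(Rational(1, 8), B)) (Function('t')(J, B) = Mul(Rational(1, 8), Add(3, B)) = Add(Rational(3, 8), Mul(Rational(1, 8), B)))
Mul(Mul(26, Function('t')(O, 6)), -38) = Mul(Mul(26, Add(Rational(3, 8), Mul(Rational(1, 8), 6))), -38) = Mul(Mul(26, Add(Rational(3, 8), Rational(3, 4))), -38) = Mul(Mul(26, Rational(9, 8)), -38) = Mul(Rational(117, 4), -38) = Rational(-2223, 2)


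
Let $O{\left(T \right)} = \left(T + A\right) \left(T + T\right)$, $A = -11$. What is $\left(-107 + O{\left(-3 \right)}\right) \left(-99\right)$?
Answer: $2277$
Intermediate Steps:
$O{\left(T \right)} = 2 T \left(-11 + T\right)$ ($O{\left(T \right)} = \left(T - 11\right) \left(T + T\right) = \left(-11 + T\right) 2 T = 2 T \left(-11 + T\right)$)
$\left(-107 + O{\left(-3 \right)}\right) \left(-99\right) = \left(-107 + 2 \left(-3\right) \left(-11 - 3\right)\right) \left(-99\right) = \left(-107 + 2 \left(-3\right) \left(-14\right)\right) \left(-99\right) = \left(-107 + 84\right) \left(-99\right) = \left(-23\right) \left(-99\right) = 2277$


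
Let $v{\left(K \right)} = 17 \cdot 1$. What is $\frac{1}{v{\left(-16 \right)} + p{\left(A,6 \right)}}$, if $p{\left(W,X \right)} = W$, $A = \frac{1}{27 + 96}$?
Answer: $\frac{123}{2092} \approx 0.058795$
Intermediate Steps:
$v{\left(K \right)} = 17$
$A = \frac{1}{123} \approx 0.0081301$
$\frac{1}{v{\left(-16 \right)} + p{\left(A,6 \right)}} = \frac{1}{17 + \frac{1}{123}} = \frac{1}{\frac{2092}{123}} = \frac{123}{2092}$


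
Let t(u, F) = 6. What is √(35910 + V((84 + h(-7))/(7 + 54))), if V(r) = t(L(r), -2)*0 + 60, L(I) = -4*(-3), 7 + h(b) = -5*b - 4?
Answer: √35970 ≈ 189.66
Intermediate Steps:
h(b) = -11 - 5*b (h(b) = -7 + (-5*b - 4) = -7 + (-4 - 5*b) = -11 - 5*b)
L(I) = 12
V(r) = 60 (V(r) = 6*0 + 60 = 0 + 60 = 60)
√(35910 + V((84 + h(-7))/(7 + 54))) = √(35910 + 60) = √35970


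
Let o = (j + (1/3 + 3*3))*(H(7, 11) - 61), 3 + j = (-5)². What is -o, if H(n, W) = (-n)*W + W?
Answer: 11938/3 ≈ 3979.3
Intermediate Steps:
j = 22 (j = -3 + (-5)² = -3 + 25 = 22)
H(n, W) = W - W*n (H(n, W) = -W*n + W = W - W*n)
o = -11938/3 (o = (22 + (1/3 + 3*3))*(11*(1 - 1*7) - 61) = (22 + (⅓ + 9))*(11*(1 - 7) - 61) = (22 + 28/3)*(11*(-6) - 61) = 94*(-66 - 61)/3 = (94/3)*(-127) = -11938/3 ≈ -3979.3)
-o = -1*(-11938/3) = 11938/3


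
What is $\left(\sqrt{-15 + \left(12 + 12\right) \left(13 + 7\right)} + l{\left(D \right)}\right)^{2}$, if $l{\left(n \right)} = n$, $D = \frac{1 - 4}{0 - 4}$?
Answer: $\frac{7449}{16} + \frac{3 \sqrt{465}}{2} \approx 497.91$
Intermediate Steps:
$D = \frac{3}{4}$ ($D = - \frac{3}{-4} = \left(-3\right) \left(- \frac{1}{4}\right) = \frac{3}{4} \approx 0.75$)
$\left(\sqrt{-15 + \left(12 + 12\right) \left(13 + 7\right)} + l{\left(D \right)}\right)^{2} = \left(\sqrt{-15 + \left(12 + 12\right) \left(13 + 7\right)} + \frac{3}{4}\right)^{2} = \left(\sqrt{-15 + 24 \cdot 20} + \frac{3}{4}\right)^{2} = \left(\sqrt{-15 + 480} + \frac{3}{4}\right)^{2} = \left(\sqrt{465} + \frac{3}{4}\right)^{2} = \left(\frac{3}{4} + \sqrt{465}\right)^{2}$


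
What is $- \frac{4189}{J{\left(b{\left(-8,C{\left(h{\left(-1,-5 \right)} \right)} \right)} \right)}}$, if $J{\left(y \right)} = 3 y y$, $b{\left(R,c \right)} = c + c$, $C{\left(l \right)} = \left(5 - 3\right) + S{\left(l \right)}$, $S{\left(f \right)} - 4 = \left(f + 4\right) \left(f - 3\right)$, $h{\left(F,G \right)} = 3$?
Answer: $- \frac{4189}{432} \approx -9.6968$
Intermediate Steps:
$S{\left(f \right)} = 4 + \left(-3 + f\right) \left(4 + f\right)$ ($S{\left(f \right)} = 4 + \left(f + 4\right) \left(f - 3\right) = 4 + \left(4 + f\right) \left(-3 + f\right) = 4 + \left(-3 + f\right) \left(4 + f\right)$)
$C{\left(l \right)} = -6 + l + l^{2}$ ($C{\left(l \right)} = \left(5 - 3\right) + \left(-8 + l + l^{2}\right) = 2 + \left(-8 + l + l^{2}\right) = -6 + l + l^{2}$)
$b{\left(R,c \right)} = 2 c$
$J{\left(y \right)} = 3 y^{2}$
$- \frac{4189}{J{\left(b{\left(-8,C{\left(h{\left(-1,-5 \right)} \right)} \right)} \right)}} = - \frac{4189}{3 \left(2 \left(-6 + 3 + 3^{2}\right)\right)^{2}} = - \frac{4189}{3 \left(2 \left(-6 + 3 + 9\right)\right)^{2}} = - \frac{4189}{3 \left(2 \cdot 6\right)^{2}} = - \frac{4189}{3 \cdot 12^{2}} = - \frac{4189}{3 \cdot 144} = - \frac{4189}{432}$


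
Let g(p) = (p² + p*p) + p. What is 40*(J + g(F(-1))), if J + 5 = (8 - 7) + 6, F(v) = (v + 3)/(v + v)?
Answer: 120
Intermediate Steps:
F(v) = (3 + v)/(2*v) (F(v) = (3 + v)/((2*v)) = (3 + v)*(1/(2*v)) = (3 + v)/(2*v))
g(p) = p + 2*p² (g(p) = (p² + p²) + p = 2*p² + p = p + 2*p²)
J = 2 (J = -5 + ((8 - 7) + 6) = -5 + (1 + 6) = -5 + 7 = 2)
40*(J + g(F(-1))) = 40*(2 + ((½)*(3 - 1)/(-1))*(1 + 2*((½)*(3 - 1)/(-1)))) = 40*(2 + ((½)*(-1)*2)*(1 + 2*((½)*(-1)*2))) = 40*(2 - (1 + 2*(-1))) = 40*(2 - (1 - 2)) = 40*(2 - 1*(-1)) = 40*(2 + 1) = 40*3 = 120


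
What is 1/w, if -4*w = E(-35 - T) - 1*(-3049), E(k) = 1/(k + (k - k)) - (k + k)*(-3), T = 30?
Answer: -130/86417 ≈ -0.0015043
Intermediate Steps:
E(k) = 1/k + 6*k (E(k) = 1/(k + 0) - 2*k*(-3) = 1/k - (-6)*k = 1/k + 6*k)
w = -86417/130 (w = -((1/(-35 - 1*30) + 6*(-35 - 1*30)) - 1*(-3049))/4 = -((1/(-35 - 30) + 6*(-35 - 30)) + 3049)/4 = -((1/(-65) + 6*(-65)) + 3049)/4 = -((-1/65 - 390) + 3049)/4 = -(-25351/65 + 3049)/4 = -¼*172834/65 = -86417/130 ≈ -664.75)
1/w = 1/(-86417/130) = -130/86417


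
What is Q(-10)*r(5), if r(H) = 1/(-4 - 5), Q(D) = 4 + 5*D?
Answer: 46/9 ≈ 5.1111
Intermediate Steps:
r(H) = -⅑ (r(H) = 1/(-9) = -⅑)
Q(-10)*r(5) = (4 + 5*(-10))*(-⅑) = (4 - 50)*(-⅑) = -46*(-⅑) = 46/9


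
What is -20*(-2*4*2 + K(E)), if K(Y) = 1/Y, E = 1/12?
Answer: 80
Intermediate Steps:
E = 1/12 ≈ 0.083333
-20*(-2*4*2 + K(E)) = -20*(-2*4*2 + 1/(1/12)) = -20*(-8*2 + 12) = -20*(-16 + 12) = -20*(-4) = 80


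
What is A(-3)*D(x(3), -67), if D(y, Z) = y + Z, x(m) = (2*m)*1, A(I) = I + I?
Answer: 366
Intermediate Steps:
A(I) = 2*I
x(m) = 2*m
D(y, Z) = Z + y
A(-3)*D(x(3), -67) = (2*(-3))*(-67 + 2*3) = -6*(-67 + 6) = -6*(-61) = 366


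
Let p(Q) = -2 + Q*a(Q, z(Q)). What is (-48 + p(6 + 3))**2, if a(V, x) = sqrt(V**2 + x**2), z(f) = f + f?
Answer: 35305 - 8100*sqrt(5) ≈ 17193.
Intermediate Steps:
z(f) = 2*f
p(Q) = -2 + Q*sqrt(5)*sqrt(Q**2) (p(Q) = -2 + Q*sqrt(Q**2 + (2*Q)**2) = -2 + Q*sqrt(Q**2 + 4*Q**2) = -2 + Q*sqrt(5*Q**2) = -2 + Q*(sqrt(5)*sqrt(Q**2)) = -2 + Q*sqrt(5)*sqrt(Q**2))
(-48 + p(6 + 3))**2 = (-48 + (-2 + (6 + 3)*sqrt(5)*sqrt((6 + 3)**2)))**2 = (-48 + (-2 + 9*sqrt(5)*sqrt(9**2)))**2 = (-48 + (-2 + 9*sqrt(5)*sqrt(81)))**2 = (-48 + (-2 + 9*sqrt(5)*9))**2 = (-48 + (-2 + 81*sqrt(5)))**2 = (-50 + 81*sqrt(5))**2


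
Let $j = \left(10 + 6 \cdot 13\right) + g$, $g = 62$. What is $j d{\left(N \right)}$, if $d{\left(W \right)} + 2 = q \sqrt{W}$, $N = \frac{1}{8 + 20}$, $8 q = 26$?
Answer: $-300 + \frac{975 \sqrt{7}}{28} \approx -207.87$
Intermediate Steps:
$q = \frac{13}{4}$ ($q = \frac{1}{8} \cdot 26 = \frac{13}{4} \approx 3.25$)
$N = \frac{1}{28} \approx 0.035714$
$d{\left(W \right)} = -2 + \frac{13 \sqrt{W}}{4}$
$j = 150$ ($j = \left(10 + 6 \cdot 13\right) + 62 = \left(10 + 78\right) + 62 = 88 + 62 = 150$)
$j d{\left(N \right)} = 150 \left(-2 + \frac{13}{4 \cdot 2 \sqrt{7}}\right) = 150 \left(-2 + \frac{13 \frac{\sqrt{7}}{14}}{4}\right) = 150 \left(-2 + \frac{13 \sqrt{7}}{56}\right) = -300 + \frac{975 \sqrt{7}}{28}$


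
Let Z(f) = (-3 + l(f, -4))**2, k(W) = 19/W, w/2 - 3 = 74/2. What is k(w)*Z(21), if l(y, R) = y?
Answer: 1539/20 ≈ 76.950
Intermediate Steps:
w = 80 (w = 6 + 2*(74/2) = 6 + 2*(74*(1/2)) = 6 + 2*37 = 6 + 74 = 80)
Z(f) = (-3 + f)**2
k(w)*Z(21) = (19/80)*(-3 + 21)**2 = (19*(1/80))*18**2 = (19/80)*324 = 1539/20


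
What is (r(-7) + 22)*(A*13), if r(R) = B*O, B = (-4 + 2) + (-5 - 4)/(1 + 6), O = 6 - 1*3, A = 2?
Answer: 2210/7 ≈ 315.71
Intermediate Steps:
O = 3 (O = 6 - 3 = 3)
B = -23/7 (B = -2 - 9/7 = -23/7 ≈ -3.2857)
r(R) = -69/7 (r(R) = -23/7*3 = -69/7)
(r(-7) + 22)*(A*13) = (-69/7 + 22)*(2*13) = (85/7)*26 = 2210/7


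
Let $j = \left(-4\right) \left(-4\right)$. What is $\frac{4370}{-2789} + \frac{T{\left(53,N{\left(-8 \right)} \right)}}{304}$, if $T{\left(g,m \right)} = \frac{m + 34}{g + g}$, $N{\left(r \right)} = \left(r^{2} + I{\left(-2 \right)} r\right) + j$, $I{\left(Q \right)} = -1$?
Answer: $- \frac{70239311}{44936368} \approx -1.5631$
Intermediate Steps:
$j = 16$
$N{\left(r \right)} = 16 + r^{2} - r$ ($N{\left(r \right)} = \left(r^{2} - r\right) + 16 = 16 + r^{2} - r$)
$T{\left(g,m \right)} = \frac{34 + m}{2 g}$
$\frac{4370}{-2789} + \frac{T{\left(53,N{\left(-8 \right)} \right)}}{304} = \frac{4370}{-2789} + \frac{\frac{1}{2} \cdot \frac{1}{53} \left(34 + \left(16 + \left(-8\right)^{2} - -8\right)\right)}{304} = 4370 \left(- \frac{1}{2789}\right) + \frac{1}{2} \cdot \frac{1}{53} \left(34 + \left(16 + 64 + 8\right)\right) \frac{1}{304} = - \frac{4370}{2789} + \frac{1}{2} \cdot \frac{1}{53} \left(34 + 88\right) \frac{1}{304} = - \frac{4370}{2789} + \frac{1}{2} \cdot \frac{1}{53} \cdot 122 \cdot \frac{1}{304} = - \frac{4370}{2789} + \frac{61}{53} \cdot \frac{1}{304} = - \frac{4370}{2789} + \frac{61}{16112} = - \frac{70239311}{44936368}$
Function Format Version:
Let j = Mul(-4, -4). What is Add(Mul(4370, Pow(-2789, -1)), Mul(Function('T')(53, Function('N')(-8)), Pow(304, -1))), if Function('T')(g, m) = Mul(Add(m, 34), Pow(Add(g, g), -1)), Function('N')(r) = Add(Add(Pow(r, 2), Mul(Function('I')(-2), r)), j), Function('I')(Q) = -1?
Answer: Rational(-70239311, 44936368) ≈ -1.5631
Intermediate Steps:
j = 16
Function('N')(r) = Add(16, Pow(r, 2), Mul(-1, r)) (Function('N')(r) = Add(Add(Pow(r, 2), Mul(-1, r)), 16) = Add(16, Pow(r, 2), Mul(-1, r)))
Function('T')(g, m) = Mul(Rational(1, 2), Pow(g, -1), Add(34, m)) (Function('T')(g, m) = Mul(Add(34, m), Pow(Mul(2, g), -1)) = Mul(Add(34, m), Mul(Rational(1, 2), Pow(g, -1))) = Mul(Rational(1, 2), Pow(g, -1), Add(34, m)))
Add(Mul(4370, Pow(-2789, -1)), Mul(Function('T')(53, Function('N')(-8)), Pow(304, -1))) = Add(Mul(4370, Pow(-2789, -1)), Mul(Mul(Rational(1, 2), Pow(53, -1), Add(34, Add(16, Pow(-8, 2), Mul(-1, -8)))), Pow(304, -1))) = Add(Mul(4370, Rational(-1, 2789)), Mul(Mul(Rational(1, 2), Rational(1, 53), Add(34, Add(16, 64, 8))), Rational(1, 304))) = Add(Rational(-4370, 2789), Mul(Mul(Rational(1, 2), Rational(1, 53), Add(34, 88)), Rational(1, 304))) = Add(Rational(-4370, 2789), Mul(Mul(Rational(1, 2), Rational(1, 53), 122), Rational(1, 304))) = Add(Rational(-4370, 2789), Mul(Rational(61, 53), Rational(1, 304))) = Add(Rational(-4370, 2789), Rational(61, 16112)) = Rational(-70239311, 44936368)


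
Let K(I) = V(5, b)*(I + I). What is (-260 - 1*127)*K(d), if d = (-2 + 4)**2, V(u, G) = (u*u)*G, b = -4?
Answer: 309600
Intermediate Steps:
V(u, G) = G*u**2 (V(u, G) = u**2*G = G*u**2)
d = 4 (d = 2**2 = 4)
K(I) = -200*I (K(I) = (-4*5**2)*(I + I) = (-4*25)*(2*I) = -200*I)
(-260 - 1*127)*K(d) = (-260 - 1*127)*(-200*4) = (-260 - 127)*(-800) = -387*(-800) = 309600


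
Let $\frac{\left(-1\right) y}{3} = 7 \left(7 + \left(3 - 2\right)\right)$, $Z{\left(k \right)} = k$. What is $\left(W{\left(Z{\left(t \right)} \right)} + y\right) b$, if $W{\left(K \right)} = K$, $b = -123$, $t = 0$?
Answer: $20664$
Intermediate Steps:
$y = -168$ ($y = - 3 \cdot 7 \left(7 + \left(3 - 2\right)\right) = - 3 \cdot 7 \left(7 + 1\right) = - 3 \cdot 7 \cdot 8 = \left(-3\right) 56 = -168$)
$\left(W{\left(Z{\left(t \right)} \right)} + y\right) b = \left(0 - 168\right) \left(-123\right) = \left(-168\right) \left(-123\right) = 20664$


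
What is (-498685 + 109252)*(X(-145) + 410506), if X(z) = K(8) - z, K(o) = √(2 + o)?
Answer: -159921050883 - 389433*√10 ≈ -1.5992e+11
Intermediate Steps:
X(z) = √10 - z (X(z) = √(2 + 8) - z = √10 - z)
(-498685 + 109252)*(X(-145) + 410506) = (-498685 + 109252)*((√10 - 1*(-145)) + 410506) = -389433*((√10 + 145) + 410506) = -389433*((145 + √10) + 410506) = -389433*(410651 + √10) = -159921050883 - 389433*√10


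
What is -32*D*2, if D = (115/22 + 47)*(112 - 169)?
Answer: 2095776/11 ≈ 1.9053e+5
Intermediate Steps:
D = -65493/22 (D = (115*(1/22) + 47)*(-57) = (115/22 + 47)*(-57) = (1149/22)*(-57) = -65493/22 ≈ -2977.0)
-32*D*2 = -32*(-65493/22)*2 = (1047888/11)*2 = 2095776/11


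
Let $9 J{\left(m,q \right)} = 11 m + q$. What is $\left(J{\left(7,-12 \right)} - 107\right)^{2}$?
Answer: $\frac{806404}{81} \approx 9955.6$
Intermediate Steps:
$J{\left(m,q \right)} = \frac{q}{9} + \frac{11 m}{9}$ ($J{\left(m,q \right)} = \frac{11 m + q}{9} = \frac{q + 11 m}{9} = \frac{q}{9} + \frac{11 m}{9}$)
$\left(J{\left(7,-12 \right)} - 107\right)^{2} = \left(\left(\frac{1}{9} \left(-12\right) + \frac{11}{9} \cdot 7\right) - 107\right)^{2} = \left(\left(- \frac{4}{3} + \frac{77}{9}\right) - 107\right)^{2} = \left(\frac{65}{9} - 107\right)^{2} = \left(- \frac{898}{9}\right)^{2} = \frac{806404}{81}$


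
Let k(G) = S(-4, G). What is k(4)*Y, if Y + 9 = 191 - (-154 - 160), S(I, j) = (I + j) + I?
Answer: -1984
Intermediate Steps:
S(I, j) = j + 2*I
k(G) = -8 + G (k(G) = G + 2*(-4) = G - 8 = -8 + G)
Y = 496 (Y = -9 + (191 - (-154 - 160)) = -9 + (191 - 1*(-314)) = -9 + (191 + 314) = -9 + 505 = 496)
k(4)*Y = (-8 + 4)*496 = -4*496 = -1984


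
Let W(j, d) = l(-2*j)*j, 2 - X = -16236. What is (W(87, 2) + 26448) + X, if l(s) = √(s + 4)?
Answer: 42686 + 87*I*√170 ≈ 42686.0 + 1134.3*I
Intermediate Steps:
l(s) = √(4 + s)
X = 16238 (X = 2 - 1*(-16236) = 2 + 16236 = 16238)
W(j, d) = j*√(4 - 2*j) (W(j, d) = √(4 - 2*j)*j = j*√(4 - 2*j))
(W(87, 2) + 26448) + X = (87*√(4 - 2*87) + 26448) + 16238 = (87*√(4 - 174) + 26448) + 16238 = (87*√(-170) + 26448) + 16238 = (87*(I*√170) + 26448) + 16238 = (87*I*√170 + 26448) + 16238 = (26448 + 87*I*√170) + 16238 = 42686 + 87*I*√170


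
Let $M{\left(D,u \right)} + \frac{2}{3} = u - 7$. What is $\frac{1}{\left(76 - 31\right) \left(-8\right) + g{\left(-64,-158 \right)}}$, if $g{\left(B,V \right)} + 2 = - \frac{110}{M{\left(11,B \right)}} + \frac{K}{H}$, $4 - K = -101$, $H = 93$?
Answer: $- \frac{1333}{478995} \approx -0.0027829$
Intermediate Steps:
$M{\left(D,u \right)} = - \frac{23}{3} + u$ ($M{\left(D,u \right)} = - \frac{2}{3} + \left(u - 7\right) = - \frac{2}{3} + \left(-7 + u\right) = - \frac{23}{3} + u$)
$K = 105$ ($K = 4 - -101 = 4 + 101 = 105$)
$g{\left(B,V \right)} = - \frac{27}{31} - \frac{110}{- \frac{23}{3} + B}$ ($g{\left(B,V \right)} = -2 + \left(- \frac{110}{- \frac{23}{3} + B} + \frac{105}{93}\right) = -2 + \left(- \frac{110}{- \frac{23}{3} + B} + 105 \cdot \frac{1}{93}\right) = -2 + \left(- \frac{110}{- \frac{23}{3} + B} + \frac{35}{31}\right) = -2 + \left(\frac{35}{31} - \frac{110}{- \frac{23}{3} + B}\right) = - \frac{27}{31} - \frac{110}{- \frac{23}{3} + B}$)
$\frac{1}{\left(76 - 31\right) \left(-8\right) + g{\left(-64,-158 \right)}} = \frac{1}{\left(76 - 31\right) \left(-8\right) + \frac{3 \left(-3203 - -1728\right)}{31 \left(-23 + 3 \left(-64\right)\right)}} = \frac{1}{45 \left(-8\right) + \frac{3 \left(-3203 + 1728\right)}{31 \left(-23 - 192\right)}} = \frac{1}{-360 + \frac{3}{31} \frac{1}{-215} \left(-1475\right)} = \frac{1}{-360 + \frac{3}{31} \left(- \frac{1}{215}\right) \left(-1475\right)} = \frac{1}{-360 + \frac{885}{1333}} = \frac{1}{- \frac{478995}{1333}} = - \frac{1333}{478995}$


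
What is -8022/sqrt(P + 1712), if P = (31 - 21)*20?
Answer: -4011*sqrt(478)/478 ≈ -183.46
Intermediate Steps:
P = 200 (P = 10*20 = 200)
-8022/sqrt(P + 1712) = -8022/sqrt(200 + 1712) = -8022*sqrt(478)/956 = -4011*sqrt(478)/478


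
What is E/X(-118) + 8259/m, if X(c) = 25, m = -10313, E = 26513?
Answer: 273222094/257825 ≈ 1059.7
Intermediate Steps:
E/X(-118) + 8259/m = 26513/25 + 8259/(-10313) = 26513*(1/25) + 8259*(-1/10313) = 26513/25 - 8259/10313 = 273222094/257825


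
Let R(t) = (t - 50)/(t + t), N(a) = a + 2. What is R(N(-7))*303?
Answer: 3333/2 ≈ 1666.5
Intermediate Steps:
N(a) = 2 + a
R(t) = (-50 + t)/(2*t) (R(t) = (-50 + t)/((2*t)) = (-50 + t)*(1/(2*t)) = (-50 + t)/(2*t))
R(N(-7))*303 = ((-50 + (2 - 7))/(2*(2 - 7)))*303 = ((1/2)*(-50 - 5)/(-5))*303 = ((1/2)*(-1/5)*(-55))*303 = (11/2)*303 = 3333/2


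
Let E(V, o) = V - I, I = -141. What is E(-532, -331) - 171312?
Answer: -171703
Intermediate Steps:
E(V, o) = 141 + V (E(V, o) = V - 1*(-141) = V + 141 = 141 + V)
E(-532, -331) - 171312 = (141 - 532) - 171312 = -391 - 171312 = -171703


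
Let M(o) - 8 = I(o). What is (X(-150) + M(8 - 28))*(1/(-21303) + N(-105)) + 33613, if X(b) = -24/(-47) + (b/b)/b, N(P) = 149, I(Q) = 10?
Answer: 2731141964044/75093075 ≈ 36370.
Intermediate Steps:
M(o) = 18 (M(o) = 8 + 10 = 18)
X(b) = 24/47 + 1/b (X(b) = -24*(-1/47) + 1/b = 24/47 + 1/b)
(X(-150) + M(8 - 28))*(1/(-21303) + N(-105)) + 33613 = ((24/47 + 1/(-150)) + 18)*(1/(-21303) + 149) + 33613 = ((24/47 - 1/150) + 18)*(-1/21303 + 149) + 33613 = (3553/7050 + 18)*(3174146/21303) + 33613 = (130453/7050)*(3174146/21303) + 33613 = 207038434069/75093075 + 33613 = 2731141964044/75093075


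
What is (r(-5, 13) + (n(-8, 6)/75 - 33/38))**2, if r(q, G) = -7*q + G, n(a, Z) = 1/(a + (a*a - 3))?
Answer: 50683905663169/22816102500 ≈ 2221.4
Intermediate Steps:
n(a, Z) = 1/(-3 + a + a**2) (n(a, Z) = 1/(a + (a**2 - 3)) = 1/(a + (-3 + a**2)) = 1/(-3 + a + a**2))
r(q, G) = G - 7*q
(r(-5, 13) + (n(-8, 6)/75 - 33/38))**2 = ((13 - 7*(-5)) + (1/(-3 - 8 + (-8)**2*75) - 33/38))**2 = ((13 + 35) + ((1/75)/(-3 - 8 + 64) - 33*1/38))**2 = (48 + ((1/75)/53 - 33/38))**2 = (48 + ((1/53)*(1/75) - 33/38))**2 = (48 + (1/3975 - 33/38))**2 = (48 - 131137/151050)**2 = (7119263/151050)**2 = 50683905663169/22816102500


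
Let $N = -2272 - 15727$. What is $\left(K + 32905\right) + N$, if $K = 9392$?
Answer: $24298$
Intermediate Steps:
$N = -17999$ ($N = -2272 - 15727 = -17999$)
$\left(K + 32905\right) + N = \left(9392 + 32905\right) - 17999 = 42297 - 17999 = 24298$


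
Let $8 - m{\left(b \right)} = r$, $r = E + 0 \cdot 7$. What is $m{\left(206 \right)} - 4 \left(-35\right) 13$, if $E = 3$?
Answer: $1825$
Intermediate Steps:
$r = 3$ ($r = 3 + 0 \cdot 7 = 3 + 0 = 3$)
$m{\left(b \right)} = 5$ ($m{\left(b \right)} = 8 - 3 = 5$)
$m{\left(206 \right)} - 4 \left(-35\right) 13 = 5 - 4 \left(-35\right) 13 = 5 - \left(-140\right) 13 = 5 - -1820 = 5 + 1820 = 1825$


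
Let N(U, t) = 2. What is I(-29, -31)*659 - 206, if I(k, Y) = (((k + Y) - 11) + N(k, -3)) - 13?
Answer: -54244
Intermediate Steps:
I(k, Y) = -22 + Y + k (I(k, Y) = (((k + Y) - 11) + 2) - 13 = (((Y + k) - 11) + 2) - 13 = ((-11 + Y + k) + 2) - 13 = (-9 + Y + k) - 13 = -22 + Y + k)
I(-29, -31)*659 - 206 = (-22 - 31 - 29)*659 - 206 = -82*659 - 206 = -54038 - 206 = -54244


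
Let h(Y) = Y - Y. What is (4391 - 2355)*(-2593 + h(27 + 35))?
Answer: -5279348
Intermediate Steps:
h(Y) = 0
(4391 - 2355)*(-2593 + h(27 + 35)) = (4391 - 2355)*(-2593 + 0) = 2036*(-2593) = -5279348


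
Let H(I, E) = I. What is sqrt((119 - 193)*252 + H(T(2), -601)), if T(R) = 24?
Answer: 8*I*sqrt(291) ≈ 136.47*I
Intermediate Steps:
sqrt((119 - 193)*252 + H(T(2), -601)) = sqrt((119 - 193)*252 + 24) = sqrt(-74*252 + 24) = sqrt(-18648 + 24) = sqrt(-18624) = 8*I*sqrt(291)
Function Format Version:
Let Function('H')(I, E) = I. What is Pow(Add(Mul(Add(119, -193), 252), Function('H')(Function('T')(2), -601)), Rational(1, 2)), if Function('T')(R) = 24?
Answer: Mul(8, I, Pow(291, Rational(1, 2))) ≈ Mul(136.47, I)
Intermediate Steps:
Pow(Add(Mul(Add(119, -193), 252), Function('H')(Function('T')(2), -601)), Rational(1, 2)) = Pow(Add(Mul(Add(119, -193), 252), 24), Rational(1, 2)) = Pow(Add(Mul(-74, 252), 24), Rational(1, 2)) = Pow(Add(-18648, 24), Rational(1, 2)) = Pow(-18624, Rational(1, 2)) = Mul(8, I, Pow(291, Rational(1, 2)))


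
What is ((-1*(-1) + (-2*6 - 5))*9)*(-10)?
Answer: 1440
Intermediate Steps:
((-1*(-1) + (-2*6 - 5))*9)*(-10) = ((1 + (-12 - 5))*9)*(-10) = ((1 - 17)*9)*(-10) = -16*9*(-10) = -144*(-10) = 1440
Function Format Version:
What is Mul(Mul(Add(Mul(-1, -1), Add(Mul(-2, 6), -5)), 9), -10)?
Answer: 1440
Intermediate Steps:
Mul(Mul(Add(Mul(-1, -1), Add(Mul(-2, 6), -5)), 9), -10) = Mul(Mul(Add(1, Add(-12, -5)), 9), -10) = Mul(Mul(Add(1, -17), 9), -10) = Mul(Mul(-16, 9), -10) = Mul(-144, -10) = 1440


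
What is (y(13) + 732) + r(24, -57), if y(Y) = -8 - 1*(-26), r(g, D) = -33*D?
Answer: 2631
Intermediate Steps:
y(Y) = 18 (y(Y) = -8 + 26 = 18)
(y(13) + 732) + r(24, -57) = (18 + 732) - 33*(-57) = 750 + 1881 = 2631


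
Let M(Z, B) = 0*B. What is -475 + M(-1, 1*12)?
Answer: -475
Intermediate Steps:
M(Z, B) = 0
-475 + M(-1, 1*12) = -475 + 0 = -475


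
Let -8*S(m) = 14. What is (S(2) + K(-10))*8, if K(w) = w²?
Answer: 786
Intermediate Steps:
S(m) = -7/4 (S(m) = -⅛*14 = -7/4)
(S(2) + K(-10))*8 = (-7/4 + (-10)²)*8 = (-7/4 + 100)*8 = (393/4)*8 = 786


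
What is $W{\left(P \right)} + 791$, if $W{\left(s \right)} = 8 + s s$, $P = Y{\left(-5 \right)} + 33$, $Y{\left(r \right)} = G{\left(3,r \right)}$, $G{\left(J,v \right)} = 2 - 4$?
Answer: $1760$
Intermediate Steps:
$G{\left(J,v \right)} = -2$ ($G{\left(J,v \right)} = 2 - 4 = -2$)
$Y{\left(r \right)} = -2$
$P = 31$ ($P = -2 + 33 = 31$)
$W{\left(s \right)} = 8 + s^{2}$
$W{\left(P \right)} + 791 = \left(8 + 31^{2}\right) + 791 = \left(8 + 961\right) + 791 = 969 + 791 = 1760$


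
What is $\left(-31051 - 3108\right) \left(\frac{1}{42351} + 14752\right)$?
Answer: $- \frac{21341243552527}{42351} \approx -5.0391 \cdot 10^{8}$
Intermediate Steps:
$\left(-31051 - 3108\right) \left(\frac{1}{42351} + 14752\right) = - 34159 \left(\frac{1}{42351} + 14752\right) = \left(-34159\right) \frac{624761953}{42351} = - \frac{21341243552527}{42351}$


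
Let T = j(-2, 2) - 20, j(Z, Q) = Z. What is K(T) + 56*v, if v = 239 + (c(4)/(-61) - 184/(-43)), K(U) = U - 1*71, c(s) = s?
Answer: 35481205/2623 ≈ 13527.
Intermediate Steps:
T = -22 (T = -2 - 20 = -22)
K(U) = -71 + U (K(U) = U - 71 = -71 + U)
v = 637949/2623 (v = 239 + (4/(-61) - 184/(-43)) = 239 + (4*(-1/61) - 184*(-1/43)) = 239 + (-4/61 + 184/43) = 239 + 11052/2623 = 637949/2623 ≈ 243.21)
K(T) + 56*v = (-71 - 22) + 56*(637949/2623) = -93 + 35725144/2623 = 35481205/2623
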